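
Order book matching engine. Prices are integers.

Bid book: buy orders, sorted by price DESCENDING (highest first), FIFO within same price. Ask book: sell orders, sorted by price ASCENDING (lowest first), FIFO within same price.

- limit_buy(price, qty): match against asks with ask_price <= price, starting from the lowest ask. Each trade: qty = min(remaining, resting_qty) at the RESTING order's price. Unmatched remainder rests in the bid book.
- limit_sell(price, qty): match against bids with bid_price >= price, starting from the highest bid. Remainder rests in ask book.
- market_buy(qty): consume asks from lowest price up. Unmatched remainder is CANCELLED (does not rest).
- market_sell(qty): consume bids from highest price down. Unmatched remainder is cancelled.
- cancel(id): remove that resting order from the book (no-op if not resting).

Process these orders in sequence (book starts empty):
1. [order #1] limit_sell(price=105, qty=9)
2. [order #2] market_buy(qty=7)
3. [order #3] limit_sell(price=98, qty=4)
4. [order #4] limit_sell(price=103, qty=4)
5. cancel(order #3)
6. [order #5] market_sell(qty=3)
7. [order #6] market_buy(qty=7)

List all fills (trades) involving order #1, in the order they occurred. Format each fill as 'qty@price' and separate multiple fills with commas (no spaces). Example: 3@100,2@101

Answer: 7@105,2@105

Derivation:
After op 1 [order #1] limit_sell(price=105, qty=9): fills=none; bids=[-] asks=[#1:9@105]
After op 2 [order #2] market_buy(qty=7): fills=#2x#1:7@105; bids=[-] asks=[#1:2@105]
After op 3 [order #3] limit_sell(price=98, qty=4): fills=none; bids=[-] asks=[#3:4@98 #1:2@105]
After op 4 [order #4] limit_sell(price=103, qty=4): fills=none; bids=[-] asks=[#3:4@98 #4:4@103 #1:2@105]
After op 5 cancel(order #3): fills=none; bids=[-] asks=[#4:4@103 #1:2@105]
After op 6 [order #5] market_sell(qty=3): fills=none; bids=[-] asks=[#4:4@103 #1:2@105]
After op 7 [order #6] market_buy(qty=7): fills=#6x#4:4@103 #6x#1:2@105; bids=[-] asks=[-]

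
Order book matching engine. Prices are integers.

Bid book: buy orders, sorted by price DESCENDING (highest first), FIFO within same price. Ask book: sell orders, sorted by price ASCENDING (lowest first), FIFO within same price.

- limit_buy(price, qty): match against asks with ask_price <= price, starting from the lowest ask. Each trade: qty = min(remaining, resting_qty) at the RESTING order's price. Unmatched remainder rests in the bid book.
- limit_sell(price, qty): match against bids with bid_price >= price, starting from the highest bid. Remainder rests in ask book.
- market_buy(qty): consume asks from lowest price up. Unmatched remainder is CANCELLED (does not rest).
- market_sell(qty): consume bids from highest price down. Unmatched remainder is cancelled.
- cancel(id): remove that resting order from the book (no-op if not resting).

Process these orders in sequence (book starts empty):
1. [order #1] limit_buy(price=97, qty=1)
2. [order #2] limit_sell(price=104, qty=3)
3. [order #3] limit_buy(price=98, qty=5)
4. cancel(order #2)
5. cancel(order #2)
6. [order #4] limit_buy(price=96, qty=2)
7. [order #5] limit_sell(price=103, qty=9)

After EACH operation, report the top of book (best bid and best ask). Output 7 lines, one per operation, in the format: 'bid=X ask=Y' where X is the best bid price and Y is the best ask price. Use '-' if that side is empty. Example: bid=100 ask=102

Answer: bid=97 ask=-
bid=97 ask=104
bid=98 ask=104
bid=98 ask=-
bid=98 ask=-
bid=98 ask=-
bid=98 ask=103

Derivation:
After op 1 [order #1] limit_buy(price=97, qty=1): fills=none; bids=[#1:1@97] asks=[-]
After op 2 [order #2] limit_sell(price=104, qty=3): fills=none; bids=[#1:1@97] asks=[#2:3@104]
After op 3 [order #3] limit_buy(price=98, qty=5): fills=none; bids=[#3:5@98 #1:1@97] asks=[#2:3@104]
After op 4 cancel(order #2): fills=none; bids=[#3:5@98 #1:1@97] asks=[-]
After op 5 cancel(order #2): fills=none; bids=[#3:5@98 #1:1@97] asks=[-]
After op 6 [order #4] limit_buy(price=96, qty=2): fills=none; bids=[#3:5@98 #1:1@97 #4:2@96] asks=[-]
After op 7 [order #5] limit_sell(price=103, qty=9): fills=none; bids=[#3:5@98 #1:1@97 #4:2@96] asks=[#5:9@103]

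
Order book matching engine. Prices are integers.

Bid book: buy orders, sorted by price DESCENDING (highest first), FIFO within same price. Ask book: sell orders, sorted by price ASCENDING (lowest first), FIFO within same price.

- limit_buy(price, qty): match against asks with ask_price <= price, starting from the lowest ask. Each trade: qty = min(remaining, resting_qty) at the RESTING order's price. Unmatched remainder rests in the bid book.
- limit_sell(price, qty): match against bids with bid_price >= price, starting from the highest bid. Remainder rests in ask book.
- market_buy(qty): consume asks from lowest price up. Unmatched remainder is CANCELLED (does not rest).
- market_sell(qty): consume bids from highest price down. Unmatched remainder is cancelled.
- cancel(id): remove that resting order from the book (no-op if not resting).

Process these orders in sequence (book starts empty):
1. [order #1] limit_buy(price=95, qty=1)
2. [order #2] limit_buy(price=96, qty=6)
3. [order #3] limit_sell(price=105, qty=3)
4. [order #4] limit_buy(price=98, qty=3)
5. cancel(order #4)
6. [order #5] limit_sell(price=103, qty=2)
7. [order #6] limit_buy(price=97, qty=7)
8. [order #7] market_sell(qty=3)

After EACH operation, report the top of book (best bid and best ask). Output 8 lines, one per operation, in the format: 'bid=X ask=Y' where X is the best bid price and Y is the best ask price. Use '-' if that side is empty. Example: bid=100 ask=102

After op 1 [order #1] limit_buy(price=95, qty=1): fills=none; bids=[#1:1@95] asks=[-]
After op 2 [order #2] limit_buy(price=96, qty=6): fills=none; bids=[#2:6@96 #1:1@95] asks=[-]
After op 3 [order #3] limit_sell(price=105, qty=3): fills=none; bids=[#2:6@96 #1:1@95] asks=[#3:3@105]
After op 4 [order #4] limit_buy(price=98, qty=3): fills=none; bids=[#4:3@98 #2:6@96 #1:1@95] asks=[#3:3@105]
After op 5 cancel(order #4): fills=none; bids=[#2:6@96 #1:1@95] asks=[#3:3@105]
After op 6 [order #5] limit_sell(price=103, qty=2): fills=none; bids=[#2:6@96 #1:1@95] asks=[#5:2@103 #3:3@105]
After op 7 [order #6] limit_buy(price=97, qty=7): fills=none; bids=[#6:7@97 #2:6@96 #1:1@95] asks=[#5:2@103 #3:3@105]
After op 8 [order #7] market_sell(qty=3): fills=#6x#7:3@97; bids=[#6:4@97 #2:6@96 #1:1@95] asks=[#5:2@103 #3:3@105]

Answer: bid=95 ask=-
bid=96 ask=-
bid=96 ask=105
bid=98 ask=105
bid=96 ask=105
bid=96 ask=103
bid=97 ask=103
bid=97 ask=103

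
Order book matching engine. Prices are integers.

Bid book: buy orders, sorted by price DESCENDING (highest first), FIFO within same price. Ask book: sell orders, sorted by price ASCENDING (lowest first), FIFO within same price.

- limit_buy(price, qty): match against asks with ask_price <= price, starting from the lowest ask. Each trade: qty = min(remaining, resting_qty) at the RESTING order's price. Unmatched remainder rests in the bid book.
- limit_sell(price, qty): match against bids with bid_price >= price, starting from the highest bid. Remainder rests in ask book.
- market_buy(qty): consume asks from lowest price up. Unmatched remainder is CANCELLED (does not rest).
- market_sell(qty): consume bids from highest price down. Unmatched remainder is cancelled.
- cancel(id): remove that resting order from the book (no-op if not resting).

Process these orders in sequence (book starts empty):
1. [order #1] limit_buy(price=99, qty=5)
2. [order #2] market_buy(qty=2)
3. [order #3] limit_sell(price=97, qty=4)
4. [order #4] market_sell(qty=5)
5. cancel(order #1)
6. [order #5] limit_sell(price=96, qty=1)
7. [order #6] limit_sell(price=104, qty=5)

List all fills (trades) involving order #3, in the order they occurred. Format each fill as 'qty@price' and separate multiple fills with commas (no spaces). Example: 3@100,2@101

After op 1 [order #1] limit_buy(price=99, qty=5): fills=none; bids=[#1:5@99] asks=[-]
After op 2 [order #2] market_buy(qty=2): fills=none; bids=[#1:5@99] asks=[-]
After op 3 [order #3] limit_sell(price=97, qty=4): fills=#1x#3:4@99; bids=[#1:1@99] asks=[-]
After op 4 [order #4] market_sell(qty=5): fills=#1x#4:1@99; bids=[-] asks=[-]
After op 5 cancel(order #1): fills=none; bids=[-] asks=[-]
After op 6 [order #5] limit_sell(price=96, qty=1): fills=none; bids=[-] asks=[#5:1@96]
After op 7 [order #6] limit_sell(price=104, qty=5): fills=none; bids=[-] asks=[#5:1@96 #6:5@104]

Answer: 4@99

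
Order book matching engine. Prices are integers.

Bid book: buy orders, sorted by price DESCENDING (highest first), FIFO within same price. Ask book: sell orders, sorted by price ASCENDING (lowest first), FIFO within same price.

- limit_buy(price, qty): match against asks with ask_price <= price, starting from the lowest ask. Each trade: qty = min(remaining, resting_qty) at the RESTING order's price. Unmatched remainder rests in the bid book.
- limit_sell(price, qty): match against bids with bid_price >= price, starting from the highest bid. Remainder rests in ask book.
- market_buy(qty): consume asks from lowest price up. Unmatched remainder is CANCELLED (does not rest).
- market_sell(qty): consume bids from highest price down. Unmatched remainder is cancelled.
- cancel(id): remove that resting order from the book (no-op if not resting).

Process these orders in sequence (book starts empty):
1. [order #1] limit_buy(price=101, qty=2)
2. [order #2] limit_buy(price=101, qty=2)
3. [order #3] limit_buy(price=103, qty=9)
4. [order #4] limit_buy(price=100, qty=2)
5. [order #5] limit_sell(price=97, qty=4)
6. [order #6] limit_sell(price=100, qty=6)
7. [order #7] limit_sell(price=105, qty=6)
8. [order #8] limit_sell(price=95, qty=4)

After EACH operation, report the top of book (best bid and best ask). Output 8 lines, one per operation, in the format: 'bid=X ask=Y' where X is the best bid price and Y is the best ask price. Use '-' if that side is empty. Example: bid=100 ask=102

Answer: bid=101 ask=-
bid=101 ask=-
bid=103 ask=-
bid=103 ask=-
bid=103 ask=-
bid=101 ask=-
bid=101 ask=105
bid=100 ask=105

Derivation:
After op 1 [order #1] limit_buy(price=101, qty=2): fills=none; bids=[#1:2@101] asks=[-]
After op 2 [order #2] limit_buy(price=101, qty=2): fills=none; bids=[#1:2@101 #2:2@101] asks=[-]
After op 3 [order #3] limit_buy(price=103, qty=9): fills=none; bids=[#3:9@103 #1:2@101 #2:2@101] asks=[-]
After op 4 [order #4] limit_buy(price=100, qty=2): fills=none; bids=[#3:9@103 #1:2@101 #2:2@101 #4:2@100] asks=[-]
After op 5 [order #5] limit_sell(price=97, qty=4): fills=#3x#5:4@103; bids=[#3:5@103 #1:2@101 #2:2@101 #4:2@100] asks=[-]
After op 6 [order #6] limit_sell(price=100, qty=6): fills=#3x#6:5@103 #1x#6:1@101; bids=[#1:1@101 #2:2@101 #4:2@100] asks=[-]
After op 7 [order #7] limit_sell(price=105, qty=6): fills=none; bids=[#1:1@101 #2:2@101 #4:2@100] asks=[#7:6@105]
After op 8 [order #8] limit_sell(price=95, qty=4): fills=#1x#8:1@101 #2x#8:2@101 #4x#8:1@100; bids=[#4:1@100] asks=[#7:6@105]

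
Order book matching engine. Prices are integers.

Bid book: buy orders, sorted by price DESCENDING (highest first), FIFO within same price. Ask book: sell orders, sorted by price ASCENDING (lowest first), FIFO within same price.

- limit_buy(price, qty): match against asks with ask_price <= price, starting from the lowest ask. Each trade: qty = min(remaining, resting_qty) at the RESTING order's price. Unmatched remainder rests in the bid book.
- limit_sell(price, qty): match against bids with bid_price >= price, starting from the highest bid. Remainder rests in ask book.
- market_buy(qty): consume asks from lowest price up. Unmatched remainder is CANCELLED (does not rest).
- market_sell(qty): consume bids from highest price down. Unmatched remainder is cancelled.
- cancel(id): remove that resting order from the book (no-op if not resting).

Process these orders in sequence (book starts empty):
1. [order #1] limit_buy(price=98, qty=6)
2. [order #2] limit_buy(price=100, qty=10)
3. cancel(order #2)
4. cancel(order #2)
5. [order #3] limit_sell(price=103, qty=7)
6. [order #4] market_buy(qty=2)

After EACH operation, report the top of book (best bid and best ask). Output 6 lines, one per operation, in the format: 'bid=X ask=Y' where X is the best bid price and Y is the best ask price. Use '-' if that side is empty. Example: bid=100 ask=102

After op 1 [order #1] limit_buy(price=98, qty=6): fills=none; bids=[#1:6@98] asks=[-]
After op 2 [order #2] limit_buy(price=100, qty=10): fills=none; bids=[#2:10@100 #1:6@98] asks=[-]
After op 3 cancel(order #2): fills=none; bids=[#1:6@98] asks=[-]
After op 4 cancel(order #2): fills=none; bids=[#1:6@98] asks=[-]
After op 5 [order #3] limit_sell(price=103, qty=7): fills=none; bids=[#1:6@98] asks=[#3:7@103]
After op 6 [order #4] market_buy(qty=2): fills=#4x#3:2@103; bids=[#1:6@98] asks=[#3:5@103]

Answer: bid=98 ask=-
bid=100 ask=-
bid=98 ask=-
bid=98 ask=-
bid=98 ask=103
bid=98 ask=103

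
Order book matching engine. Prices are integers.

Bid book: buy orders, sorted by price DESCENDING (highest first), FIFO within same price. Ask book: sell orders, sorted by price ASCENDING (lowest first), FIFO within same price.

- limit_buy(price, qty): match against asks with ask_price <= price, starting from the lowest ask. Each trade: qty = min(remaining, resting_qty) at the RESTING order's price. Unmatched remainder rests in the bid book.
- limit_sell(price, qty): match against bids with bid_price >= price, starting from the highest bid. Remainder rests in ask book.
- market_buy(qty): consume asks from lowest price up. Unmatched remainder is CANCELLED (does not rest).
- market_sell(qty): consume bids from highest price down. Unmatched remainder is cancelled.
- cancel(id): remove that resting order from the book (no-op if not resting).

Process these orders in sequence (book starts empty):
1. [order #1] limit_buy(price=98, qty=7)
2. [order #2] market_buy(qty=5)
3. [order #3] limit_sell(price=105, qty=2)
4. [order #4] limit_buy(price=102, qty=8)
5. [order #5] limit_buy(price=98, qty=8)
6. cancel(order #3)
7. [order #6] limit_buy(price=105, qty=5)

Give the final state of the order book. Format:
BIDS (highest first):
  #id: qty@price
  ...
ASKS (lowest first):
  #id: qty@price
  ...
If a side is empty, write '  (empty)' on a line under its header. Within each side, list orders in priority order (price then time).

Answer: BIDS (highest first):
  #6: 5@105
  #4: 8@102
  #1: 7@98
  #5: 8@98
ASKS (lowest first):
  (empty)

Derivation:
After op 1 [order #1] limit_buy(price=98, qty=7): fills=none; bids=[#1:7@98] asks=[-]
After op 2 [order #2] market_buy(qty=5): fills=none; bids=[#1:7@98] asks=[-]
After op 3 [order #3] limit_sell(price=105, qty=2): fills=none; bids=[#1:7@98] asks=[#3:2@105]
After op 4 [order #4] limit_buy(price=102, qty=8): fills=none; bids=[#4:8@102 #1:7@98] asks=[#3:2@105]
After op 5 [order #5] limit_buy(price=98, qty=8): fills=none; bids=[#4:8@102 #1:7@98 #5:8@98] asks=[#3:2@105]
After op 6 cancel(order #3): fills=none; bids=[#4:8@102 #1:7@98 #5:8@98] asks=[-]
After op 7 [order #6] limit_buy(price=105, qty=5): fills=none; bids=[#6:5@105 #4:8@102 #1:7@98 #5:8@98] asks=[-]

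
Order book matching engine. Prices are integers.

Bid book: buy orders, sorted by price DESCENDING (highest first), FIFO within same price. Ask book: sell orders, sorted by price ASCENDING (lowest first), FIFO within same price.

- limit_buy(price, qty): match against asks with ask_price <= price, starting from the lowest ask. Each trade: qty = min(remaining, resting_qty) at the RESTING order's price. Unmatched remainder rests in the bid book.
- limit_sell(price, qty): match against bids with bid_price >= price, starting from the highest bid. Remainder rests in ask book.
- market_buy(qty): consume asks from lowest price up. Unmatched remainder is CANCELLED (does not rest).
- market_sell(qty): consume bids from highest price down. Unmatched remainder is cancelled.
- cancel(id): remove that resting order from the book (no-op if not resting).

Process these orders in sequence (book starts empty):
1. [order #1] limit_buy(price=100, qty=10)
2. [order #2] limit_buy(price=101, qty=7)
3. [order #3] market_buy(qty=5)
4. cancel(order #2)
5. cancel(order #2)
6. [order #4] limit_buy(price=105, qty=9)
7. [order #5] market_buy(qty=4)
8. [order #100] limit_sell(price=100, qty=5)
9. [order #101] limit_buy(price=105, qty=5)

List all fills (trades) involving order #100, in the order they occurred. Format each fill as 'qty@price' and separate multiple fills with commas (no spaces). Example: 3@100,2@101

After op 1 [order #1] limit_buy(price=100, qty=10): fills=none; bids=[#1:10@100] asks=[-]
After op 2 [order #2] limit_buy(price=101, qty=7): fills=none; bids=[#2:7@101 #1:10@100] asks=[-]
After op 3 [order #3] market_buy(qty=5): fills=none; bids=[#2:7@101 #1:10@100] asks=[-]
After op 4 cancel(order #2): fills=none; bids=[#1:10@100] asks=[-]
After op 5 cancel(order #2): fills=none; bids=[#1:10@100] asks=[-]
After op 6 [order #4] limit_buy(price=105, qty=9): fills=none; bids=[#4:9@105 #1:10@100] asks=[-]
After op 7 [order #5] market_buy(qty=4): fills=none; bids=[#4:9@105 #1:10@100] asks=[-]
After op 8 [order #100] limit_sell(price=100, qty=5): fills=#4x#100:5@105; bids=[#4:4@105 #1:10@100] asks=[-]
After op 9 [order #101] limit_buy(price=105, qty=5): fills=none; bids=[#4:4@105 #101:5@105 #1:10@100] asks=[-]

Answer: 5@105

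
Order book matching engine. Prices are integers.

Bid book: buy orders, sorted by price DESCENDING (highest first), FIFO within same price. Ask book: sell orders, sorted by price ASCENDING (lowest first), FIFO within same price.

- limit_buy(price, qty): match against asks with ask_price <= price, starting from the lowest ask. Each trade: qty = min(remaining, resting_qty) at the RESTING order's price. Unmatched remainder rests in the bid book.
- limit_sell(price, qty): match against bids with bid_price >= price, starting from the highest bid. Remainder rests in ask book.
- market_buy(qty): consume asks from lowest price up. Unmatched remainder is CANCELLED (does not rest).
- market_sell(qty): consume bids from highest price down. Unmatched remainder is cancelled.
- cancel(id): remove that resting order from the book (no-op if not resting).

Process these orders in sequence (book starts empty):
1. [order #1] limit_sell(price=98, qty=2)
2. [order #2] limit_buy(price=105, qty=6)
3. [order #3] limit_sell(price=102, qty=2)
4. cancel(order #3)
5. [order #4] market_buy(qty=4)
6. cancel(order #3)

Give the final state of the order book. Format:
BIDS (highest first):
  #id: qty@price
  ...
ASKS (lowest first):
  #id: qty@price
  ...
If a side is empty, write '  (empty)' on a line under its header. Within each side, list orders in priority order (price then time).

After op 1 [order #1] limit_sell(price=98, qty=2): fills=none; bids=[-] asks=[#1:2@98]
After op 2 [order #2] limit_buy(price=105, qty=6): fills=#2x#1:2@98; bids=[#2:4@105] asks=[-]
After op 3 [order #3] limit_sell(price=102, qty=2): fills=#2x#3:2@105; bids=[#2:2@105] asks=[-]
After op 4 cancel(order #3): fills=none; bids=[#2:2@105] asks=[-]
After op 5 [order #4] market_buy(qty=4): fills=none; bids=[#2:2@105] asks=[-]
After op 6 cancel(order #3): fills=none; bids=[#2:2@105] asks=[-]

Answer: BIDS (highest first):
  #2: 2@105
ASKS (lowest first):
  (empty)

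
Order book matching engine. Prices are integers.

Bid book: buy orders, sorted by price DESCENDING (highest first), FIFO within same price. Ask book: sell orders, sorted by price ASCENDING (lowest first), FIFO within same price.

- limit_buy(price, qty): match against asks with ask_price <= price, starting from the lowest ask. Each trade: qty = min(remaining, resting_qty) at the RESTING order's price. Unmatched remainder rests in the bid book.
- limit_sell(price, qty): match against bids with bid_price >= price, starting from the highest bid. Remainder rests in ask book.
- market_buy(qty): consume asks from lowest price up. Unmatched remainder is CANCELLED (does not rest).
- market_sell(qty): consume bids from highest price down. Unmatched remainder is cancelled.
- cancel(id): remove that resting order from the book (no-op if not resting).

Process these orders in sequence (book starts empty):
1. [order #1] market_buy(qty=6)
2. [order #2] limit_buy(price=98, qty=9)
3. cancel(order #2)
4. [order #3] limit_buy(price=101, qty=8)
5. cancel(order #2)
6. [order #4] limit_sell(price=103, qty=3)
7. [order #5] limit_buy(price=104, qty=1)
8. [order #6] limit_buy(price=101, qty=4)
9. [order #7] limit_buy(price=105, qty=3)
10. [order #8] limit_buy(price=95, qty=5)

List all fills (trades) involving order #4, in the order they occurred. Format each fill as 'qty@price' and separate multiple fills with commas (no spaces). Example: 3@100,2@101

After op 1 [order #1] market_buy(qty=6): fills=none; bids=[-] asks=[-]
After op 2 [order #2] limit_buy(price=98, qty=9): fills=none; bids=[#2:9@98] asks=[-]
After op 3 cancel(order #2): fills=none; bids=[-] asks=[-]
After op 4 [order #3] limit_buy(price=101, qty=8): fills=none; bids=[#3:8@101] asks=[-]
After op 5 cancel(order #2): fills=none; bids=[#3:8@101] asks=[-]
After op 6 [order #4] limit_sell(price=103, qty=3): fills=none; bids=[#3:8@101] asks=[#4:3@103]
After op 7 [order #5] limit_buy(price=104, qty=1): fills=#5x#4:1@103; bids=[#3:8@101] asks=[#4:2@103]
After op 8 [order #6] limit_buy(price=101, qty=4): fills=none; bids=[#3:8@101 #6:4@101] asks=[#4:2@103]
After op 9 [order #7] limit_buy(price=105, qty=3): fills=#7x#4:2@103; bids=[#7:1@105 #3:8@101 #6:4@101] asks=[-]
After op 10 [order #8] limit_buy(price=95, qty=5): fills=none; bids=[#7:1@105 #3:8@101 #6:4@101 #8:5@95] asks=[-]

Answer: 1@103,2@103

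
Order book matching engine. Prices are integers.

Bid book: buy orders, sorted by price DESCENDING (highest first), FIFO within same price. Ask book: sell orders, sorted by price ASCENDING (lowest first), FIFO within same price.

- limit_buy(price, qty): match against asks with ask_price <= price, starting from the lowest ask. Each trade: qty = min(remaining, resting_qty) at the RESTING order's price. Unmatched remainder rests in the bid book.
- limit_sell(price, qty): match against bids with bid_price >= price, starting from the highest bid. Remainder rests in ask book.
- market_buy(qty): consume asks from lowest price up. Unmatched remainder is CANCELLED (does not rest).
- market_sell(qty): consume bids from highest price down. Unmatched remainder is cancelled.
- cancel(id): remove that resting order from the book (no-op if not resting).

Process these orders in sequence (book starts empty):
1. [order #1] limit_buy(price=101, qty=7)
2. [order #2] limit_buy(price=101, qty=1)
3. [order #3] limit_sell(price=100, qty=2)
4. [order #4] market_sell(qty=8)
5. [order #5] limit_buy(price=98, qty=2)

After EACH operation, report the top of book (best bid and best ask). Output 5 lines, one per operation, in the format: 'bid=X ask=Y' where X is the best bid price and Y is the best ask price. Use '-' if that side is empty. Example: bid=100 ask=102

Answer: bid=101 ask=-
bid=101 ask=-
bid=101 ask=-
bid=- ask=-
bid=98 ask=-

Derivation:
After op 1 [order #1] limit_buy(price=101, qty=7): fills=none; bids=[#1:7@101] asks=[-]
After op 2 [order #2] limit_buy(price=101, qty=1): fills=none; bids=[#1:7@101 #2:1@101] asks=[-]
After op 3 [order #3] limit_sell(price=100, qty=2): fills=#1x#3:2@101; bids=[#1:5@101 #2:1@101] asks=[-]
After op 4 [order #4] market_sell(qty=8): fills=#1x#4:5@101 #2x#4:1@101; bids=[-] asks=[-]
After op 5 [order #5] limit_buy(price=98, qty=2): fills=none; bids=[#5:2@98] asks=[-]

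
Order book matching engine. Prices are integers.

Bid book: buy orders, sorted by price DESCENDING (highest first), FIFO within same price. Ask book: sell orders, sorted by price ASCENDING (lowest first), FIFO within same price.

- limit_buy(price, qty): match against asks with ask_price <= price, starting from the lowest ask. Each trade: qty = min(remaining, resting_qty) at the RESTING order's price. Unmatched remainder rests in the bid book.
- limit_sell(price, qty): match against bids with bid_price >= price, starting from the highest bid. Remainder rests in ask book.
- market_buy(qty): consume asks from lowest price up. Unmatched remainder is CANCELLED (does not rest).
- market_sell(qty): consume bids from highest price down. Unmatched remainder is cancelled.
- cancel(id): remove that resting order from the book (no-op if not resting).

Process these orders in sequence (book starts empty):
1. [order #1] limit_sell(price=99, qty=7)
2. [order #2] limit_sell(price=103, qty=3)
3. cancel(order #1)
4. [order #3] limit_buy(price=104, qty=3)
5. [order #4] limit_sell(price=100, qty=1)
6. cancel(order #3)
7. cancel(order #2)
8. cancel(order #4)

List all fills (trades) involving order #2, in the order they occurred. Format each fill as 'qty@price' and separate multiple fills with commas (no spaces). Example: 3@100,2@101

Answer: 3@103

Derivation:
After op 1 [order #1] limit_sell(price=99, qty=7): fills=none; bids=[-] asks=[#1:7@99]
After op 2 [order #2] limit_sell(price=103, qty=3): fills=none; bids=[-] asks=[#1:7@99 #2:3@103]
After op 3 cancel(order #1): fills=none; bids=[-] asks=[#2:3@103]
After op 4 [order #3] limit_buy(price=104, qty=3): fills=#3x#2:3@103; bids=[-] asks=[-]
After op 5 [order #4] limit_sell(price=100, qty=1): fills=none; bids=[-] asks=[#4:1@100]
After op 6 cancel(order #3): fills=none; bids=[-] asks=[#4:1@100]
After op 7 cancel(order #2): fills=none; bids=[-] asks=[#4:1@100]
After op 8 cancel(order #4): fills=none; bids=[-] asks=[-]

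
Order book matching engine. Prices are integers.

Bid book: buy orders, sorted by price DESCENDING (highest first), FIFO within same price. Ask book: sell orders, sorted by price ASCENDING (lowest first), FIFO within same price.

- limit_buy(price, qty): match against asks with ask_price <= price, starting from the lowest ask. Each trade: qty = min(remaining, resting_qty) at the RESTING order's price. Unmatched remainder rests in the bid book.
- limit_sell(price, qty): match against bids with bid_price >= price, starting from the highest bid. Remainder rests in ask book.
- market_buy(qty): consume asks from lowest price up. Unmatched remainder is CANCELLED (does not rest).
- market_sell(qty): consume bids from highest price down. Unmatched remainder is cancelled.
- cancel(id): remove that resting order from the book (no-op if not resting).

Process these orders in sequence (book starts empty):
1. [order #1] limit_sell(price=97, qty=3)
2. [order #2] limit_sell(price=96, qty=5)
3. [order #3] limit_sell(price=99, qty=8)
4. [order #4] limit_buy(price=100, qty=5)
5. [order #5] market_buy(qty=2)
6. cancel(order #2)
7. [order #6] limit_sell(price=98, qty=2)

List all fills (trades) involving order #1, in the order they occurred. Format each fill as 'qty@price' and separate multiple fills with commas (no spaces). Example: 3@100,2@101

Answer: 2@97

Derivation:
After op 1 [order #1] limit_sell(price=97, qty=3): fills=none; bids=[-] asks=[#1:3@97]
After op 2 [order #2] limit_sell(price=96, qty=5): fills=none; bids=[-] asks=[#2:5@96 #1:3@97]
After op 3 [order #3] limit_sell(price=99, qty=8): fills=none; bids=[-] asks=[#2:5@96 #1:3@97 #3:8@99]
After op 4 [order #4] limit_buy(price=100, qty=5): fills=#4x#2:5@96; bids=[-] asks=[#1:3@97 #3:8@99]
After op 5 [order #5] market_buy(qty=2): fills=#5x#1:2@97; bids=[-] asks=[#1:1@97 #3:8@99]
After op 6 cancel(order #2): fills=none; bids=[-] asks=[#1:1@97 #3:8@99]
After op 7 [order #6] limit_sell(price=98, qty=2): fills=none; bids=[-] asks=[#1:1@97 #6:2@98 #3:8@99]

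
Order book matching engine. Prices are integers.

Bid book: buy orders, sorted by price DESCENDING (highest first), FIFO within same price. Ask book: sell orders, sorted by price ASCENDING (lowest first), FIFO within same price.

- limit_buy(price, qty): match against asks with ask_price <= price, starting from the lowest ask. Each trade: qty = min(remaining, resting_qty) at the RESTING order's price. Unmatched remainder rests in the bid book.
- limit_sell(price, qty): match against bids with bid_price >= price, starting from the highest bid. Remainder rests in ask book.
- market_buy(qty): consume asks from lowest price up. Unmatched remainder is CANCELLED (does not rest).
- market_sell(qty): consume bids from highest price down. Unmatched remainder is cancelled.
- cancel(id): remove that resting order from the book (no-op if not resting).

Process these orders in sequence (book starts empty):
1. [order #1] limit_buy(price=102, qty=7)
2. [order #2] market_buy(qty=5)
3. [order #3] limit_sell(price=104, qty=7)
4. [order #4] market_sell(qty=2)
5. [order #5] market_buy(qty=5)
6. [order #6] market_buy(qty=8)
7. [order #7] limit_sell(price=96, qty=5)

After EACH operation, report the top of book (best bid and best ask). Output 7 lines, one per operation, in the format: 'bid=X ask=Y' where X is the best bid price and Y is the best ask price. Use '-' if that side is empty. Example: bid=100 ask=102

After op 1 [order #1] limit_buy(price=102, qty=7): fills=none; bids=[#1:7@102] asks=[-]
After op 2 [order #2] market_buy(qty=5): fills=none; bids=[#1:7@102] asks=[-]
After op 3 [order #3] limit_sell(price=104, qty=7): fills=none; bids=[#1:7@102] asks=[#3:7@104]
After op 4 [order #4] market_sell(qty=2): fills=#1x#4:2@102; bids=[#1:5@102] asks=[#3:7@104]
After op 5 [order #5] market_buy(qty=5): fills=#5x#3:5@104; bids=[#1:5@102] asks=[#3:2@104]
After op 6 [order #6] market_buy(qty=8): fills=#6x#3:2@104; bids=[#1:5@102] asks=[-]
After op 7 [order #7] limit_sell(price=96, qty=5): fills=#1x#7:5@102; bids=[-] asks=[-]

Answer: bid=102 ask=-
bid=102 ask=-
bid=102 ask=104
bid=102 ask=104
bid=102 ask=104
bid=102 ask=-
bid=- ask=-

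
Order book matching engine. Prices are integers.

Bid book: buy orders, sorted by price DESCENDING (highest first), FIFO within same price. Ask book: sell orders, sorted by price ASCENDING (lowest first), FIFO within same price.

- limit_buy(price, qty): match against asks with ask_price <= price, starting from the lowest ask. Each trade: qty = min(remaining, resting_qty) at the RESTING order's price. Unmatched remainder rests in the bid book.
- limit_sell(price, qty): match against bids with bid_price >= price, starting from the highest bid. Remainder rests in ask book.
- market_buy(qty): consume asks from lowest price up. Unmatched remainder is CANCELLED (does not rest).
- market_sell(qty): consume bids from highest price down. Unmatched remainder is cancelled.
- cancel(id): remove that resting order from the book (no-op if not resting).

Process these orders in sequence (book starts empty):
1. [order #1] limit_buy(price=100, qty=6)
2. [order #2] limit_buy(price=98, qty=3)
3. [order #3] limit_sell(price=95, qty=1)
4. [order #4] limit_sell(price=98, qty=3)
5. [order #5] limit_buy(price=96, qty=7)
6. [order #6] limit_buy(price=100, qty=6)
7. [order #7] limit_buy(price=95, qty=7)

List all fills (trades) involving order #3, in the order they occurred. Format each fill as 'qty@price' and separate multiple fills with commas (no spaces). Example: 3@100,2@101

Answer: 1@100

Derivation:
After op 1 [order #1] limit_buy(price=100, qty=6): fills=none; bids=[#1:6@100] asks=[-]
After op 2 [order #2] limit_buy(price=98, qty=3): fills=none; bids=[#1:6@100 #2:3@98] asks=[-]
After op 3 [order #3] limit_sell(price=95, qty=1): fills=#1x#3:1@100; bids=[#1:5@100 #2:3@98] asks=[-]
After op 4 [order #4] limit_sell(price=98, qty=3): fills=#1x#4:3@100; bids=[#1:2@100 #2:3@98] asks=[-]
After op 5 [order #5] limit_buy(price=96, qty=7): fills=none; bids=[#1:2@100 #2:3@98 #5:7@96] asks=[-]
After op 6 [order #6] limit_buy(price=100, qty=6): fills=none; bids=[#1:2@100 #6:6@100 #2:3@98 #5:7@96] asks=[-]
After op 7 [order #7] limit_buy(price=95, qty=7): fills=none; bids=[#1:2@100 #6:6@100 #2:3@98 #5:7@96 #7:7@95] asks=[-]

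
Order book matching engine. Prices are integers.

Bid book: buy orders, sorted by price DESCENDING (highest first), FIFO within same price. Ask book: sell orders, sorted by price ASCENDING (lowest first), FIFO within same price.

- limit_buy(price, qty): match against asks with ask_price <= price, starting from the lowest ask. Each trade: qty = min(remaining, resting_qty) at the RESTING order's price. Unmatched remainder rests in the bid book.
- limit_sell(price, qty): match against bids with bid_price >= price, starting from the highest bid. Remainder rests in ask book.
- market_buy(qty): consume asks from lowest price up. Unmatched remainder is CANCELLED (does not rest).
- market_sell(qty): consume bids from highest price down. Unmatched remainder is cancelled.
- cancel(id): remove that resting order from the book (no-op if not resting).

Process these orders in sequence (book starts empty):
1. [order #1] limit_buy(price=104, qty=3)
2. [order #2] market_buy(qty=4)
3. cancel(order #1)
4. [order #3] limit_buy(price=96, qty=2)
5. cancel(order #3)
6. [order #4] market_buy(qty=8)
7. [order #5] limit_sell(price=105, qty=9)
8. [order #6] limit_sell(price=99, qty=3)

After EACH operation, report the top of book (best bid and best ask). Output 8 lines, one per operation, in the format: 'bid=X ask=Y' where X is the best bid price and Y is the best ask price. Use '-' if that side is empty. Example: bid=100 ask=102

After op 1 [order #1] limit_buy(price=104, qty=3): fills=none; bids=[#1:3@104] asks=[-]
After op 2 [order #2] market_buy(qty=4): fills=none; bids=[#1:3@104] asks=[-]
After op 3 cancel(order #1): fills=none; bids=[-] asks=[-]
After op 4 [order #3] limit_buy(price=96, qty=2): fills=none; bids=[#3:2@96] asks=[-]
After op 5 cancel(order #3): fills=none; bids=[-] asks=[-]
After op 6 [order #4] market_buy(qty=8): fills=none; bids=[-] asks=[-]
After op 7 [order #5] limit_sell(price=105, qty=9): fills=none; bids=[-] asks=[#5:9@105]
After op 8 [order #6] limit_sell(price=99, qty=3): fills=none; bids=[-] asks=[#6:3@99 #5:9@105]

Answer: bid=104 ask=-
bid=104 ask=-
bid=- ask=-
bid=96 ask=-
bid=- ask=-
bid=- ask=-
bid=- ask=105
bid=- ask=99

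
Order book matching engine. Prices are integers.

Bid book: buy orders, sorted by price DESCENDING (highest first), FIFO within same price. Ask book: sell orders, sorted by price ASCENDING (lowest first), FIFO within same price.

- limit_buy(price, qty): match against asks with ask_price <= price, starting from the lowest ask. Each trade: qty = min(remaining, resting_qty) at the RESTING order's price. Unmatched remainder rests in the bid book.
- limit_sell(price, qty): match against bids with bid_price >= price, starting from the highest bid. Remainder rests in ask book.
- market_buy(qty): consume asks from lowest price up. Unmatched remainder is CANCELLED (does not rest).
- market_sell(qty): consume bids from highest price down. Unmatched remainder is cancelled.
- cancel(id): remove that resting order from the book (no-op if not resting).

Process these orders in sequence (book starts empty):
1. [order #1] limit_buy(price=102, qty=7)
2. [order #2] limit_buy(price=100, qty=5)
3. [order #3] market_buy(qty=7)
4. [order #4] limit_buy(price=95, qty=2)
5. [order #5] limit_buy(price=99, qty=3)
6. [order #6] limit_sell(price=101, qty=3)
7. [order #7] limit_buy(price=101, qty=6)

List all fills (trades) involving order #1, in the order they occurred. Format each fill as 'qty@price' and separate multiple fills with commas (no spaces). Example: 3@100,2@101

After op 1 [order #1] limit_buy(price=102, qty=7): fills=none; bids=[#1:7@102] asks=[-]
After op 2 [order #2] limit_buy(price=100, qty=5): fills=none; bids=[#1:7@102 #2:5@100] asks=[-]
After op 3 [order #3] market_buy(qty=7): fills=none; bids=[#1:7@102 #2:5@100] asks=[-]
After op 4 [order #4] limit_buy(price=95, qty=2): fills=none; bids=[#1:7@102 #2:5@100 #4:2@95] asks=[-]
After op 5 [order #5] limit_buy(price=99, qty=3): fills=none; bids=[#1:7@102 #2:5@100 #5:3@99 #4:2@95] asks=[-]
After op 6 [order #6] limit_sell(price=101, qty=3): fills=#1x#6:3@102; bids=[#1:4@102 #2:5@100 #5:3@99 #4:2@95] asks=[-]
After op 7 [order #7] limit_buy(price=101, qty=6): fills=none; bids=[#1:4@102 #7:6@101 #2:5@100 #5:3@99 #4:2@95] asks=[-]

Answer: 3@102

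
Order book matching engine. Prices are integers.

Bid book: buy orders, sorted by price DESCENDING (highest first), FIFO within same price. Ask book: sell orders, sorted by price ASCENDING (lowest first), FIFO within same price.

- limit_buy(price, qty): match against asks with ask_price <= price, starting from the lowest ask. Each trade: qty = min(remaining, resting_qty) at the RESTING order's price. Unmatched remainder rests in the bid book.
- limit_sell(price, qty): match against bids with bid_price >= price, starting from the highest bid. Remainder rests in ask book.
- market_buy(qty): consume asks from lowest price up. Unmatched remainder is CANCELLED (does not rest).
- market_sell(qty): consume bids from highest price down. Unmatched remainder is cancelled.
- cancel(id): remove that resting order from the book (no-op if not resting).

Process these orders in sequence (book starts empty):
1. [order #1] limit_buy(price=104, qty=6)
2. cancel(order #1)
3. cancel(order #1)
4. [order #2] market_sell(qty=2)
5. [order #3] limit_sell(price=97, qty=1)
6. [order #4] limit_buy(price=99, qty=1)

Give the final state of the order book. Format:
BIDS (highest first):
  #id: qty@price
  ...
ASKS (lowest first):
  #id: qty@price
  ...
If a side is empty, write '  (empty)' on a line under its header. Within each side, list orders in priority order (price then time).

After op 1 [order #1] limit_buy(price=104, qty=6): fills=none; bids=[#1:6@104] asks=[-]
After op 2 cancel(order #1): fills=none; bids=[-] asks=[-]
After op 3 cancel(order #1): fills=none; bids=[-] asks=[-]
After op 4 [order #2] market_sell(qty=2): fills=none; bids=[-] asks=[-]
After op 5 [order #3] limit_sell(price=97, qty=1): fills=none; bids=[-] asks=[#3:1@97]
After op 6 [order #4] limit_buy(price=99, qty=1): fills=#4x#3:1@97; bids=[-] asks=[-]

Answer: BIDS (highest first):
  (empty)
ASKS (lowest first):
  (empty)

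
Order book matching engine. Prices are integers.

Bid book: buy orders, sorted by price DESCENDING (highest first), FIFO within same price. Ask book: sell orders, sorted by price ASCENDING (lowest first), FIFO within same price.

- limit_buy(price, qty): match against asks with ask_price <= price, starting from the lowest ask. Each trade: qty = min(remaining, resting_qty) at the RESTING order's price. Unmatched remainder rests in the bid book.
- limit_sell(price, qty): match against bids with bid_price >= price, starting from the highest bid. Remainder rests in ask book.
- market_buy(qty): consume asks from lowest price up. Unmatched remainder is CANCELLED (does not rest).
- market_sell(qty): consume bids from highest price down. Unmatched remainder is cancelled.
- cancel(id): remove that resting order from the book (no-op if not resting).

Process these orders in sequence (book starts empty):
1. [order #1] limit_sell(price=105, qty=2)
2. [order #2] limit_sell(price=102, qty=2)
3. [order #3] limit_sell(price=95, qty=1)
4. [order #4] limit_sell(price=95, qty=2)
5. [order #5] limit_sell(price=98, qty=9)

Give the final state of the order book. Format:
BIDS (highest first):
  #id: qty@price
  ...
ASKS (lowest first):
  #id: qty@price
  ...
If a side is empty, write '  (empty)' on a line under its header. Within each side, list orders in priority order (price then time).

Answer: BIDS (highest first):
  (empty)
ASKS (lowest first):
  #3: 1@95
  #4: 2@95
  #5: 9@98
  #2: 2@102
  #1: 2@105

Derivation:
After op 1 [order #1] limit_sell(price=105, qty=2): fills=none; bids=[-] asks=[#1:2@105]
After op 2 [order #2] limit_sell(price=102, qty=2): fills=none; bids=[-] asks=[#2:2@102 #1:2@105]
After op 3 [order #3] limit_sell(price=95, qty=1): fills=none; bids=[-] asks=[#3:1@95 #2:2@102 #1:2@105]
After op 4 [order #4] limit_sell(price=95, qty=2): fills=none; bids=[-] asks=[#3:1@95 #4:2@95 #2:2@102 #1:2@105]
After op 5 [order #5] limit_sell(price=98, qty=9): fills=none; bids=[-] asks=[#3:1@95 #4:2@95 #5:9@98 #2:2@102 #1:2@105]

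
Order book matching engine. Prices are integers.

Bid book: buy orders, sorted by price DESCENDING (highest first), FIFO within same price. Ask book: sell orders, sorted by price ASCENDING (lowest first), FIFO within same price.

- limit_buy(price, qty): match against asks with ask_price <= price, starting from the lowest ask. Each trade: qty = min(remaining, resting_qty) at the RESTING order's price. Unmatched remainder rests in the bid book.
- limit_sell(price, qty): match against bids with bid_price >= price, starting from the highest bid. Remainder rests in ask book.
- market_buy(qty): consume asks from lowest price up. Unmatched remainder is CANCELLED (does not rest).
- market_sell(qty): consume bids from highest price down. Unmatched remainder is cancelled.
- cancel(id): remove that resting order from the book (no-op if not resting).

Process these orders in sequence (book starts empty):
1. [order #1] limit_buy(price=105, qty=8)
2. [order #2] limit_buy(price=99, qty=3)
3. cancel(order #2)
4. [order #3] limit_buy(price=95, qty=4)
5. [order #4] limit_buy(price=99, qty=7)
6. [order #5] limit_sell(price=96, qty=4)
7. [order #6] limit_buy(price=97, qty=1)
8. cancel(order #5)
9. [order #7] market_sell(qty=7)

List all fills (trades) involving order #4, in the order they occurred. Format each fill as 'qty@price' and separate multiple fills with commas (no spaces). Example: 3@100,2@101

After op 1 [order #1] limit_buy(price=105, qty=8): fills=none; bids=[#1:8@105] asks=[-]
After op 2 [order #2] limit_buy(price=99, qty=3): fills=none; bids=[#1:8@105 #2:3@99] asks=[-]
After op 3 cancel(order #2): fills=none; bids=[#1:8@105] asks=[-]
After op 4 [order #3] limit_buy(price=95, qty=4): fills=none; bids=[#1:8@105 #3:4@95] asks=[-]
After op 5 [order #4] limit_buy(price=99, qty=7): fills=none; bids=[#1:8@105 #4:7@99 #3:4@95] asks=[-]
After op 6 [order #5] limit_sell(price=96, qty=4): fills=#1x#5:4@105; bids=[#1:4@105 #4:7@99 #3:4@95] asks=[-]
After op 7 [order #6] limit_buy(price=97, qty=1): fills=none; bids=[#1:4@105 #4:7@99 #6:1@97 #3:4@95] asks=[-]
After op 8 cancel(order #5): fills=none; bids=[#1:4@105 #4:7@99 #6:1@97 #3:4@95] asks=[-]
After op 9 [order #7] market_sell(qty=7): fills=#1x#7:4@105 #4x#7:3@99; bids=[#4:4@99 #6:1@97 #3:4@95] asks=[-]

Answer: 3@99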